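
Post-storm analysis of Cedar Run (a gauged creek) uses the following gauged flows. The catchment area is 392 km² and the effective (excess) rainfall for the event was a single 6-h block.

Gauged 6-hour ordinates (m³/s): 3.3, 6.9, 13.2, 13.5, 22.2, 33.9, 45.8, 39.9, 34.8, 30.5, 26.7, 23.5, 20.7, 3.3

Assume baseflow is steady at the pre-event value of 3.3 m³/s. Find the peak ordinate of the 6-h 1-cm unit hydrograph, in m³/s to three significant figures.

U_p ≈ 28.4 m³/s

Direct runoff: 0.0, 3.6, 9.9, 10.2, 18.9, 30.6, 42.5, 36.6, 31.5, 27.2, 23.4, 20.2, 17.4, 0.0 m³/s; ΣQ_DR = 272.0 m³/s, peak = 42.5 m³/s.
Runoff depth d = ΣQ_DR·Δt / A = 272.0 × 21600 / (392 km²) = 14.99 mm.
The 1-cm UH is the DRH scaled by (10 mm)/d, so U_p = 42.5 × 10/14.99 = 28.4 m³/s.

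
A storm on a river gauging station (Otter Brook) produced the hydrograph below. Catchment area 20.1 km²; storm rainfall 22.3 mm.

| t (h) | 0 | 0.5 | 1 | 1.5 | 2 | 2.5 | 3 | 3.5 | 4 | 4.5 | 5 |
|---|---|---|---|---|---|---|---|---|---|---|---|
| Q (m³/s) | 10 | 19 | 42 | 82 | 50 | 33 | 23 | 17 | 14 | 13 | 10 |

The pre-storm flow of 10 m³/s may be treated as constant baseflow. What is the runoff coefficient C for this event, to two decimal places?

ΣQ_DR = 203.0 m³/s; V = ΣQ_DR·Δt = 3.654 × 10^5 m³.
Runoff depth d = V / A = 18.18 mm.
C = d / P = 18.18 / 22.3 = 0.82.

C ≈ 0.82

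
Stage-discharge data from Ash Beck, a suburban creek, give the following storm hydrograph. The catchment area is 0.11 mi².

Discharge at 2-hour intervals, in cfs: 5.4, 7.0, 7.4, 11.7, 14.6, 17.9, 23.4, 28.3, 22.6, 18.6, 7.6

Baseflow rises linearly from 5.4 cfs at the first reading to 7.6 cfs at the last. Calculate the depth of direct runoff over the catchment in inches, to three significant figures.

Direct runoff: 0.00, 1.38, 1.56, 5.64, 8.32, 11.40, 16.68, 21.36, 15.44, 11.22, 0.00 cfs; ΣQ_DR = 93.00 cfs.
V = ΣQ_DR · Δt = 93.00 × 7200 s = 6.696 × 10^5 ft³.
Over A = 0.11 mi², depth = V / A = 2.62 in.

d ≈ 2.62 in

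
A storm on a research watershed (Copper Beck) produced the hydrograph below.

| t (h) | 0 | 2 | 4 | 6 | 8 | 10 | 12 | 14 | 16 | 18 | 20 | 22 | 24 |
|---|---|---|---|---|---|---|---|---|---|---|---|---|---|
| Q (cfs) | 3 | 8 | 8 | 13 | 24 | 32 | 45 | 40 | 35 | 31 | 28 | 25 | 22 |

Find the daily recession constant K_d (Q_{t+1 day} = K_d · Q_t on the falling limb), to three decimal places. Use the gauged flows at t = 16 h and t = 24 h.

Between t = 16 h and t = 24 h the flow falls from 35 to 22 cfs over 4×2 h = 8 h.
Per-interval ratio K = (22/35)^(1/4) = 0.8904; K_d = K^(24/2) = 0.248.

K_d ≈ 0.248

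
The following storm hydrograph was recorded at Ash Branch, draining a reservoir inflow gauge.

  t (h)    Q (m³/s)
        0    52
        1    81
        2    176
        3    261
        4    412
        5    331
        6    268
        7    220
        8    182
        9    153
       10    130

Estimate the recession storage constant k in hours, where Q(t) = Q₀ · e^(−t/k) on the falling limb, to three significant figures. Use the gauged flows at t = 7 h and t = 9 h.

k ≈ 5.51 h

On the falling limb, Q drops from 220 to 153 m³/s between t = 7 h and t = 9 h (Δt = 2 h).
k = −Δt / ln(Q₂/Q₁) = −2 / ln(153/220) = 5.51 h.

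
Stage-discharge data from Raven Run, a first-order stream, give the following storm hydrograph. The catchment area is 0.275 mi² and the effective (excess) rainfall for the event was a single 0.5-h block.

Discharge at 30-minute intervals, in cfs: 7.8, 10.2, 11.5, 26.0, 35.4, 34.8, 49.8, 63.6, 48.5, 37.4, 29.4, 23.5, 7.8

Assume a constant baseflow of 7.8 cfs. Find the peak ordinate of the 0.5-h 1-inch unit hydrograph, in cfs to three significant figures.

U_p ≈ 69.7 cfs

Direct runoff: 0.0, 2.4, 3.7, 18.2, 27.6, 27.0, 42.0, 55.8, 40.7, 29.6, 21.6, 15.7, 0.0 cfs; ΣQ_DR = 284.3 cfs, peak = 55.8 cfs.
Runoff depth d = ΣQ_DR·Δt / A = 284.3 × 1800 / (0.275 mi²) = 0.8010 in.
The 1-inch UH is the DRH scaled by (1 in)/d, so U_p = 55.8 × 1/0.8010 = 69.7 cfs.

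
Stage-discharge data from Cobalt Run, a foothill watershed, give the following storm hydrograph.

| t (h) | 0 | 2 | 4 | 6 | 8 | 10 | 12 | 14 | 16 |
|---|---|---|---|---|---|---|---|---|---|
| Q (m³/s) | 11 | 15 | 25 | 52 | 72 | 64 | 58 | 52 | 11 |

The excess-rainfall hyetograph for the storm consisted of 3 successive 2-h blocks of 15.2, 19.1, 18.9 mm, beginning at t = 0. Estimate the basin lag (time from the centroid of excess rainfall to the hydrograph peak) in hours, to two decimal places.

Centroid of excess rainfall: t_c = Σ P_i·t̄_i / ΣP_i = 3.1391 h (block centres at 1, 3, 5 h).
Hydrograph peak occurs at t = 8 h, so basin lag t_L = 8 − 3.1391 = 4.86 h.

t_L ≈ 4.86 h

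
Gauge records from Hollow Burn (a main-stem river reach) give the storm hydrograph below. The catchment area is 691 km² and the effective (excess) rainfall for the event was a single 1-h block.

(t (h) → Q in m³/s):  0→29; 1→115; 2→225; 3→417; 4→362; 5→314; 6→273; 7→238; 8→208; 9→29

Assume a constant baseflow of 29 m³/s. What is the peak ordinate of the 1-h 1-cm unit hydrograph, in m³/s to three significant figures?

U_p ≈ 388 m³/s

Direct runoff: 0.0, 86.0, 196.0, 388.0, 333.0, 285.0, 244.0, 209.0, 179.0, 0.0 m³/s; ΣQ_DR = 1920 m³/s, peak = 388.0 m³/s.
Runoff depth d = ΣQ_DR·Δt / A = 1920 × 3600 / (691 km²) = 10.00 mm.
The 1-cm UH is the DRH scaled by (10 mm)/d, so U_p = 388.0 × 10/10.00 = 388 m³/s.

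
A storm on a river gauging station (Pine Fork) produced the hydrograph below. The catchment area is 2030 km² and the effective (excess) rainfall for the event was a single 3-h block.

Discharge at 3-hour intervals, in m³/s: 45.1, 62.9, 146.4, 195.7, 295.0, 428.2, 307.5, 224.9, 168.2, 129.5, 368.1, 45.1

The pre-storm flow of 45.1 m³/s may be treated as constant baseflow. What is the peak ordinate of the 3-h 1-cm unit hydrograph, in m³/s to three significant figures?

U_p ≈ 384 m³/s

Direct runoff: 0.0, 17.8, 101.3, 150.6, 249.9, 383.1, 262.4, 179.8, 123.1, 84.4, 323.0, 0.0 m³/s; ΣQ_DR = 1875 m³/s, peak = 383.1 m³/s.
Runoff depth d = ΣQ_DR·Δt / A = 1875 × 10800 / (2030 km²) = 9.977 mm.
The 1-cm UH is the DRH scaled by (10 mm)/d, so U_p = 383.1 × 10/9.977 = 384 m³/s.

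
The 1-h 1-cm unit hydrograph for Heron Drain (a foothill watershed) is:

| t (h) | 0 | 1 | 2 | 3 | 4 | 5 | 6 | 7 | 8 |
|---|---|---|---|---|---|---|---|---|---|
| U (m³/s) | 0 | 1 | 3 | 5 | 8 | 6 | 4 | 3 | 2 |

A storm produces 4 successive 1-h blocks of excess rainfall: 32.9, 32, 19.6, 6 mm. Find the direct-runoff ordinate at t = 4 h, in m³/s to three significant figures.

By discrete convolution, Q_j = Σ (P_i / 10 mm) · U_{j−i}.
At t = 4 h (j=4): Q = (32.9/10)·8 + (32/10)·5 + (19.6/10)·3 + (6/10)·1 = 48.8 m³/s.

Q ≈ 48.8 m³/s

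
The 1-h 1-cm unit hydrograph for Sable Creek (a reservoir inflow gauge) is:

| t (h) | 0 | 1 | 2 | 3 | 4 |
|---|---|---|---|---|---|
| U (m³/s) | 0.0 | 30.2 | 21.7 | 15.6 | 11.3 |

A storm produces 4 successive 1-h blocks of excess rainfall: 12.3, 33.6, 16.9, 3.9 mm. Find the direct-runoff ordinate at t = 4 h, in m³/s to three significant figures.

Q ≈ 115 m³/s

By discrete convolution, Q_j = Σ (P_i / 10 mm) · U_{j−i}.
At t = 4 h (j=4): Q = (12.3/10)·11.3 + (33.6/10)·15.6 + (16.9/10)·21.7 + (3.9/10)·30.2 = 115 m³/s.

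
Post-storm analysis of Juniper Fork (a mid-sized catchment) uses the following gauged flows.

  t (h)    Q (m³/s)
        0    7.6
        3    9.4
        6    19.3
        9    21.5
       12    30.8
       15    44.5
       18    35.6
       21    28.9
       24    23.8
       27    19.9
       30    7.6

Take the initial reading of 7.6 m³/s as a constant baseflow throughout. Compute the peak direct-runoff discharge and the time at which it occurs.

Subtracting baseflow gives direct-runoff ordinates: 0.0, 1.8, 11.7, 13.9, 23.2, 36.9, 28.0, 21.3, 16.2, 12.3, 0.0 m³/s.
The maximum is 36.9 m³/s, occurring at the reading for t = 15 h.

Q_p = 36.9 m³/s at t = 15 h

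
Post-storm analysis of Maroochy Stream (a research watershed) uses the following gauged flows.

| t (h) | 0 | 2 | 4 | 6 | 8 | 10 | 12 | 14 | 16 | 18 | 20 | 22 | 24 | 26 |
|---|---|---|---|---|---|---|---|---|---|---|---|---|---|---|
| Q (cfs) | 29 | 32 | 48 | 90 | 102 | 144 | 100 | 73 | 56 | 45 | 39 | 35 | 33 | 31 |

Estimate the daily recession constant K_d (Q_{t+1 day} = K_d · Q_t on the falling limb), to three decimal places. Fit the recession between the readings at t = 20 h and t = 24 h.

K_d ≈ 0.367

Between t = 20 h and t = 24 h the flow falls from 39 to 33 cfs over 2×2 h = 4 h.
Per-interval ratio K = (33/39)^(1/2) = 0.9199; K_d = K^(24/2) = 0.367.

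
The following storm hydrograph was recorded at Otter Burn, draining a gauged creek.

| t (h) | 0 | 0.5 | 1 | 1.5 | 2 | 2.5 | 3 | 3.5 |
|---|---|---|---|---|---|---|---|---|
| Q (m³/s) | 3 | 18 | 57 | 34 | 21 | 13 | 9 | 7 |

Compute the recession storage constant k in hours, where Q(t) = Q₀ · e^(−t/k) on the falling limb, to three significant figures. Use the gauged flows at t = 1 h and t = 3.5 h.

On the falling limb, Q drops from 57 to 7 m³/s between t = 1 h and t = 3.5 h (Δt = 2.5 h).
k = −Δt / ln(Q₂/Q₁) = −2.5 / ln(7/57) = 1.19 h.

k ≈ 1.19 h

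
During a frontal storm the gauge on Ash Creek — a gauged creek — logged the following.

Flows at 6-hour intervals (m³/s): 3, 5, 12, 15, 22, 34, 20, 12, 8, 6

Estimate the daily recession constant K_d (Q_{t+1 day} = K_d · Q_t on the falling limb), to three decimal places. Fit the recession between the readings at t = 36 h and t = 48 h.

K_d ≈ 0.160

Between t = 36 h and t = 48 h the flow falls from 20 to 8 m³/s over 2×6 h = 12 h.
Per-interval ratio K = (8/20)^(1/2) = 0.6325; K_d = K^(24/6) = 0.160.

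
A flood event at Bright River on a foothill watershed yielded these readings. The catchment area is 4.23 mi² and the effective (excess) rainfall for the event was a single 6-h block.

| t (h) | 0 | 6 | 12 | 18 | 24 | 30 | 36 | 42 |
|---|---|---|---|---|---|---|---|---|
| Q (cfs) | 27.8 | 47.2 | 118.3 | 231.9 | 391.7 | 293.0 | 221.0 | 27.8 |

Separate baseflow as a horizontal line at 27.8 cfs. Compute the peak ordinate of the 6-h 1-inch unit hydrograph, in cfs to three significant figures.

U_p ≈ 146 cfs

Direct runoff: 0.0, 19.4, 90.5, 204.1, 363.9, 265.2, 193.2, 0.0 cfs; ΣQ_DR = 1136 cfs, peak = 363.9 cfs.
Runoff depth d = ΣQ_DR·Δt / A = 1136 × 21600 / (4.23 mi²) = 2.498 in.
The 1-inch UH is the DRH scaled by (1 in)/d, so U_p = 363.9 × 1/2.498 = 146 cfs.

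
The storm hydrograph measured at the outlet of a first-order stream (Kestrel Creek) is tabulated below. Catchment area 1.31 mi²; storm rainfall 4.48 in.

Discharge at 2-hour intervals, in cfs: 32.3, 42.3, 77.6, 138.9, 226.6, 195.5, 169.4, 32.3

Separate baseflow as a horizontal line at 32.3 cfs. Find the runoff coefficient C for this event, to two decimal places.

C ≈ 0.35

ΣQ_DR = 656.5 cfs; V = ΣQ_DR·Δt = 4.727 × 10^6 ft³.
Runoff depth d = V / A = 1.553 in.
C = d / P = 1.553 / 4.48 = 0.35.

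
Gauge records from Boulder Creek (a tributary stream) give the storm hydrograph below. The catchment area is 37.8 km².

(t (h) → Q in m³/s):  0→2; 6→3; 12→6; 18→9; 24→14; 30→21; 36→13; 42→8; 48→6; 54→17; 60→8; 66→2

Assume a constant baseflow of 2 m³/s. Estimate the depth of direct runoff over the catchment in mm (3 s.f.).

d ≈ 48.6 mm

Direct runoff: 0.0, 1.0, 4.0, 7.0, 12.0, 19.0, 11.0, 6.0, 4.0, 15.0, 6.0, 0.0 m³/s; ΣQ_DR = 85.00 m³/s.
V = ΣQ_DR · Δt = 85.00 × 21600 s = 1.836 × 10^6 m³.
Over A = 37.8 km², depth = V / A = 48.6 mm.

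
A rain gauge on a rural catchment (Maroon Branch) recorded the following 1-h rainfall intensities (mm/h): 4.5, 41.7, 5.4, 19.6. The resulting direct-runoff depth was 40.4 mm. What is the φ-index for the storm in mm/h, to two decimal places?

φ ≈ 10.45 mm/h

Only the 2 blocks with intensity above φ contribute runoff: 41.7, 19.6 mm/h.
Σ(I−φ)·Δt = d  ⇒  (41.7+19.6 − 2φ)·1 = 40.4
φ = (61.30 − 40.4/1) / 2 = 10.45 mm/h.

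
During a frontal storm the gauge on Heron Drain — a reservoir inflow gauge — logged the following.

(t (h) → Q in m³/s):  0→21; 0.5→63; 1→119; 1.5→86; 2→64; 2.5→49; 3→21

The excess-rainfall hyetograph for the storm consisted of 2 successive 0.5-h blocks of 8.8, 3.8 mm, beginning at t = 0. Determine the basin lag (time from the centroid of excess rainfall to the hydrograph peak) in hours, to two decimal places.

t_L ≈ 0.60 h

Centroid of excess rainfall: t_c = Σ P_i·t̄_i / ΣP_i = 0.4008 h (block centres at 0.25, 0.75 h).
Hydrograph peak occurs at t = 1 h, so basin lag t_L = 1 − 0.4008 = 0.60 h.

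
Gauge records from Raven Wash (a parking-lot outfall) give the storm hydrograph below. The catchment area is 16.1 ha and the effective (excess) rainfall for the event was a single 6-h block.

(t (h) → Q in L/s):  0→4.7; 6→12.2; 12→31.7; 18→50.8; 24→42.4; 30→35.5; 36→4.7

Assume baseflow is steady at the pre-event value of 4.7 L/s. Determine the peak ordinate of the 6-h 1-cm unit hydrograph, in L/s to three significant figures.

Direct runoff: 0.0, 7.5, 27.0, 46.1, 37.7, 30.8, 0.0 L/s; ΣQ_DR = 149.1 L/s, peak = 46.1 L/s.
Runoff depth d = ΣQ_DR·Δt / A = 149.1 × 21600 / (16.1 ha) = 20.00 mm.
The 1-cm UH is the DRH scaled by (10 mm)/d, so U_p = 46.1 × 10/20.00 = 23.0 L/s.

U_p ≈ 23.0 L/s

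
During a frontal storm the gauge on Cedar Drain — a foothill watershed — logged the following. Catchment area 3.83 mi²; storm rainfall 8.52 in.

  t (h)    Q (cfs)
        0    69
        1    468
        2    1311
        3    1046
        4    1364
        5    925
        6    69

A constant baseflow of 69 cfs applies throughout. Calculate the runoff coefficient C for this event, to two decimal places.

C ≈ 0.23

ΣQ_DR = 4769 cfs; V = ΣQ_DR·Δt = 1.717 × 10^7 ft³.
Runoff depth d = V / A = 1.929 in.
C = d / P = 1.929 / 8.52 = 0.23.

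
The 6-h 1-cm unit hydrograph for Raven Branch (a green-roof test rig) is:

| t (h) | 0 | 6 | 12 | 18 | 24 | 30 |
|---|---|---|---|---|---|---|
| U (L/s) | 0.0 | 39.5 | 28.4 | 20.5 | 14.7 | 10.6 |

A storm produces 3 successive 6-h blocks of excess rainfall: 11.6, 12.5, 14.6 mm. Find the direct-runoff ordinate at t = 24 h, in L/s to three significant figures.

By discrete convolution, Q_j = Σ (P_i / 10 mm) · U_{j−i}.
At t = 24 h (j=4): Q = (11.6/10)·14.7 + (12.5/10)·20.5 + (14.6/10)·28.4 = 84.1 L/s.

Q ≈ 84.1 L/s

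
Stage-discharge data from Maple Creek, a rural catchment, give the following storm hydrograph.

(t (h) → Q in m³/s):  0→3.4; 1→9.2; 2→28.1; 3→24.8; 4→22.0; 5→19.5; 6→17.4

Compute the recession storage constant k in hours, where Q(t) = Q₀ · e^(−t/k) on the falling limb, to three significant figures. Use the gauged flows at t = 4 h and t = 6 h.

On the falling limb, Q drops from 22.0 to 17.4 m³/s between t = 4 h and t = 6 h (Δt = 2 h).
k = −Δt / ln(Q₂/Q₁) = −2 / ln(17.4/22.0) = 8.53 h.

k ≈ 8.53 h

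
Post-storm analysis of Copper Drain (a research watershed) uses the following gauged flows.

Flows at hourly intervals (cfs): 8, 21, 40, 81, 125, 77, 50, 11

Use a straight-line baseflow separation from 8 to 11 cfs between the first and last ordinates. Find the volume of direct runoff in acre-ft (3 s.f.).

Direct-runoff ordinates (Q − Q_b): 0.00, 12.57, 31.14, 71.71, 115.29, 66.86, 39.43, 0.00 cfs.
ΣQ_DR = 337.0 cfs.
With Δt = 1 h = 3600 s, V = ΣQ_DR · Δt = 337.0 × 3600 = 1.21 × 10^6 ft³ = 27.9 acre-ft.

V ≈ 27.9 acre-ft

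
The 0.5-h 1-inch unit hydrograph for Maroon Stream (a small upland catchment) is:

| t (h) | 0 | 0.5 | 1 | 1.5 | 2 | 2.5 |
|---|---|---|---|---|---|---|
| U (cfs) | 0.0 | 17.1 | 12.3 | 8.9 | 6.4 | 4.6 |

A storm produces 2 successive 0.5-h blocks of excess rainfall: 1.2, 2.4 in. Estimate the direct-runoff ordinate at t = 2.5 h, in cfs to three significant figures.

Q ≈ 20.9 cfs

By discrete convolution, Q_j = Σ (P_i / 1 in) · U_{j−i}.
At t = 2.5 h (j=5): Q = (1.2/1)·4.6 + (2.4/1)·6.4 = 20.9 cfs.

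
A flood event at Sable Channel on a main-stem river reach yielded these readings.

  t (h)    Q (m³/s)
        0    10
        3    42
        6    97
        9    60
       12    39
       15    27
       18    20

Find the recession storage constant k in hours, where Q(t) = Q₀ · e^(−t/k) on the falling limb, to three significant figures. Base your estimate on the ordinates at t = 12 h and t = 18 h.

On the falling limb, Q drops from 39 to 20 m³/s between t = 12 h and t = 18 h (Δt = 6 h).
k = −Δt / ln(Q₂/Q₁) = −6 / ln(20/39) = 8.98 h.

k ≈ 8.98 h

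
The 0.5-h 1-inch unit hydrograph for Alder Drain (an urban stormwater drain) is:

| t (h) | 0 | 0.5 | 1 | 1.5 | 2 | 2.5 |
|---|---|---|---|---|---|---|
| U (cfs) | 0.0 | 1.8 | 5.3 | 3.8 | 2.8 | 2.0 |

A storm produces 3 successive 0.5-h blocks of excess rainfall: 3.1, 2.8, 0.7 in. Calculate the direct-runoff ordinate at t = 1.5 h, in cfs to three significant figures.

By discrete convolution, Q_j = Σ (P_i / 1 in) · U_{j−i}.
At t = 1.5 h (j=3): Q = (3.1/1)·3.8 + (2.8/1)·5.3 + (0.7/1)·1.8 = 27.9 cfs.

Q ≈ 27.9 cfs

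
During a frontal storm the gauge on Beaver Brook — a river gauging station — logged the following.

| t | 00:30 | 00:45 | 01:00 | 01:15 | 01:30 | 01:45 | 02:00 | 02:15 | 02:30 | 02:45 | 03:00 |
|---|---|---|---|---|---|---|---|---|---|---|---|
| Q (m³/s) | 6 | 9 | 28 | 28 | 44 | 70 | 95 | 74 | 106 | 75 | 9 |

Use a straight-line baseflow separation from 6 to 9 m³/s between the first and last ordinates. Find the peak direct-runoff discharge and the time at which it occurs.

Q_p = 97.60 m³/s at t = 02:30

Subtracting baseflow gives direct-runoff ordinates: 0.00, 2.70, 21.40, 21.10, 36.80, 62.50, 87.20, 65.90, 97.60, 66.30, 0.00 m³/s.
The maximum is 97.60 m³/s, occurring at the reading for t = 02:30.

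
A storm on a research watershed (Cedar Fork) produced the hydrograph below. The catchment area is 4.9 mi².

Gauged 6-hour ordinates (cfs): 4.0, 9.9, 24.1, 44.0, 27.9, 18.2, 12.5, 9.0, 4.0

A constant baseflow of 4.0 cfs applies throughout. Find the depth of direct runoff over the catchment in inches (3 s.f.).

Direct runoff: 0.0, 5.9, 20.1, 40.0, 23.9, 14.2, 8.5, 5.0, 0.0 cfs; ΣQ_DR = 117.6 cfs.
V = ΣQ_DR · Δt = 117.6 × 21600 s = 2.540 × 10^6 ft³.
Over A = 4.9 mi², depth = V / A = 0.223 in.

d ≈ 0.223 in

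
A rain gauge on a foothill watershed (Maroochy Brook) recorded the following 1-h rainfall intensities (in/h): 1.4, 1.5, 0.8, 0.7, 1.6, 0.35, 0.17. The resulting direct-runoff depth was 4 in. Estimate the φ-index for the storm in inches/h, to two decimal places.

Only the 5 blocks with intensity above φ contribute runoff: 1.4, 1.5, 0.8, 0.7, 1.6 in/h.
Σ(I−φ)·Δt = d  ⇒  (1.4+1.5+0.8+0.7+1.6 − 5φ)·1 = 4
φ = (6.000 − 4/1) / 5 = 0.40 in/h.

φ ≈ 0.40 in/h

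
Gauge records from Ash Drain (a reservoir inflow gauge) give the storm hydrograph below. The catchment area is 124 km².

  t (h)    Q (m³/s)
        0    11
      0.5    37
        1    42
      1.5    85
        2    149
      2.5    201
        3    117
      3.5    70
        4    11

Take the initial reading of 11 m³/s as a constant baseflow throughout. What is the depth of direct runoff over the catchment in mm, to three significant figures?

Direct runoff: 0.0, 26.0, 31.0, 74.0, 138.0, 190.0, 106.0, 59.0, 0.0 m³/s; ΣQ_DR = 624.0 m³/s.
V = ΣQ_DR · Δt = 624.0 × 1800 s = 1.123 × 10^6 m³.
Over A = 124 km², depth = V / A = 9.06 mm.

d ≈ 9.06 mm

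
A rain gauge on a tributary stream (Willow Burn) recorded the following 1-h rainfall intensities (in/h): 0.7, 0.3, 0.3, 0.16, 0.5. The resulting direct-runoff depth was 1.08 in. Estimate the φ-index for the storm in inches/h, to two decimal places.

Only the 4 blocks with intensity above φ contribute runoff: 0.7, 0.3, 0.3, 0.5 in/h.
Σ(I−φ)·Δt = d  ⇒  (0.7+0.3+0.3+0.5 − 4φ)·1 = 1.08
φ = (1.800 − 1.08/1) / 4 = 0.18 in/h.

φ ≈ 0.18 in/h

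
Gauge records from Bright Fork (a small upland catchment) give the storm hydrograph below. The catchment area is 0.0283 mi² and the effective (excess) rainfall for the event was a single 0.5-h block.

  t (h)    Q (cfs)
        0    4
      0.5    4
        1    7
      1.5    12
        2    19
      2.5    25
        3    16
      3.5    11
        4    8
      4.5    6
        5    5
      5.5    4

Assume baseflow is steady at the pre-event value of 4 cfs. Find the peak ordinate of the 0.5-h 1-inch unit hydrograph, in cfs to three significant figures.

U_p ≈ 10.5 cfs

Direct runoff: 0.0, 0.0, 3.0, 8.0, 15.0, 21.0, 12.0, 7.0, 4.0, 2.0, 1.0, 0.0 cfs; ΣQ_DR = 73.00 cfs, peak = 21.0 cfs.
Runoff depth d = ΣQ_DR·Δt / A = 73.00 × 1800 / (0.0283 mi²) = 1.999 in.
The 1-inch UH is the DRH scaled by (1 in)/d, so U_p = 21.0 × 1/1.999 = 10.5 cfs.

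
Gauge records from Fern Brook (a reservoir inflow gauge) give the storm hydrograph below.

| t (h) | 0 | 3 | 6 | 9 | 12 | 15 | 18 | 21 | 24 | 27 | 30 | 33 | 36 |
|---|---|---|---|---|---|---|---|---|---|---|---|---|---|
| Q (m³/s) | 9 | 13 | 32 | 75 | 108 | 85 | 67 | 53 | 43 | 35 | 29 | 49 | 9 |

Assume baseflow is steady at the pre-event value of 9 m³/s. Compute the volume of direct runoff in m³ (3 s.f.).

V ≈ 5.29 × 10^6 m³

Direct-runoff ordinates (Q − Q_b): 0.0, 4.0, 23.0, 66.0, 99.0, 76.0, 58.0, 44.0, 34.0, 26.0, 20.0, 40.0, 0.0 m³/s.
ΣQ_DR = 490.0 m³/s.
With Δt = 3 h = 10800 s, V = ΣQ_DR · Δt = 490.0 × 10800 = 5.29 × 10^6 m³.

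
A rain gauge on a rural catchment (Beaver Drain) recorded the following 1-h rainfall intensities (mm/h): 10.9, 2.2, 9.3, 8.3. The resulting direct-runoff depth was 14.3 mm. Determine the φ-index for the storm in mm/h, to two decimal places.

φ ≈ 4.73 mm/h

Only the 3 blocks with intensity above φ contribute runoff: 10.9, 9.3, 8.3 mm/h.
Σ(I−φ)·Δt = d  ⇒  (10.9+9.3+8.3 − 3φ)·1 = 14.3
φ = (28.50 − 14.3/1) / 3 = 4.73 mm/h.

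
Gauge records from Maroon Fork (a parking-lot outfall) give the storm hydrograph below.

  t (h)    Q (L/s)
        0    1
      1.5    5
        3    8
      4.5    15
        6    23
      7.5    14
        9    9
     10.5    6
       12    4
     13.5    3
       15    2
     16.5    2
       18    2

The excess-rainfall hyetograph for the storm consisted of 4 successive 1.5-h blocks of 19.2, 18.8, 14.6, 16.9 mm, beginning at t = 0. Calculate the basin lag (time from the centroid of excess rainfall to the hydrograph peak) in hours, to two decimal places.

t_L ≈ 3.12 h

Centroid of excess rainfall: t_c = Σ P_i·t̄_i / ΣP_i = 2.8802 h (block centres at 0.75, 2.25, 3.75, 5.25 h).
Hydrograph peak occurs at t = 6 h, so basin lag t_L = 6 − 2.8802 = 3.12 h.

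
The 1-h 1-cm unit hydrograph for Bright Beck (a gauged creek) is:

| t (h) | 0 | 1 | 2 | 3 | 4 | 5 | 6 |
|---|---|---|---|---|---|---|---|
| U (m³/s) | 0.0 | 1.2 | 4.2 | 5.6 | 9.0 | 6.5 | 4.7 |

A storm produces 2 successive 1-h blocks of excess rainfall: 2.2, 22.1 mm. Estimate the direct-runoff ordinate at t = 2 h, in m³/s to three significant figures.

Q ≈ 3.58 m³/s

By discrete convolution, Q_j = Σ (P_i / 10 mm) · U_{j−i}.
At t = 2 h (j=2): Q = (2.2/10)·4.2 + (22.1/10)·1.2 = 3.58 m³/s.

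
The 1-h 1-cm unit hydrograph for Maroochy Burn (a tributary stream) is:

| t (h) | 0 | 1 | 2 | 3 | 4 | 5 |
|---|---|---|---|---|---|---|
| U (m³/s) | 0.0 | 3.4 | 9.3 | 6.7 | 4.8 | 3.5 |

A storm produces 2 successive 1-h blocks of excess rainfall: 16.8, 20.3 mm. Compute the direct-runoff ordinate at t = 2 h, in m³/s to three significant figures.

By discrete convolution, Q_j = Σ (P_i / 10 mm) · U_{j−i}.
At t = 2 h (j=2): Q = (16.8/10)·9.3 + (20.3/10)·3.4 = 22.5 m³/s.

Q ≈ 22.5 m³/s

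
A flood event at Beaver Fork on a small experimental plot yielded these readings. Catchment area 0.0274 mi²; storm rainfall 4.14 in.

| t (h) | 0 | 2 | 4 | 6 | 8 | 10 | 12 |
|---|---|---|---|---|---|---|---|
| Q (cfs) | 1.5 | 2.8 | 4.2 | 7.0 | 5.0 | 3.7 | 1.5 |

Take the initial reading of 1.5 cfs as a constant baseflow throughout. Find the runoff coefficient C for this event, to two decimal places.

C ≈ 0.42

ΣQ_DR = 15.20 cfs; V = ΣQ_DR·Δt = 1.094 × 10^5 ft³.
Runoff depth d = V / A = 1.719 in.
C = d / P = 1.719 / 4.14 = 0.42.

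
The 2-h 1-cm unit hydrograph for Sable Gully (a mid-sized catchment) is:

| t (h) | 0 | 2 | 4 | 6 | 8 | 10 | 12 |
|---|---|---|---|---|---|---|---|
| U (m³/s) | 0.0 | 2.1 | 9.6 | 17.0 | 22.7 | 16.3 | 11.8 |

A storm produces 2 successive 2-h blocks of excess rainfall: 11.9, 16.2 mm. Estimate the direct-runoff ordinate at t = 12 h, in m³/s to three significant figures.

Q ≈ 40.4 m³/s

By discrete convolution, Q_j = Σ (P_i / 10 mm) · U_{j−i}.
At t = 12 h (j=6): Q = (11.9/10)·11.8 + (16.2/10)·16.3 = 40.4 m³/s.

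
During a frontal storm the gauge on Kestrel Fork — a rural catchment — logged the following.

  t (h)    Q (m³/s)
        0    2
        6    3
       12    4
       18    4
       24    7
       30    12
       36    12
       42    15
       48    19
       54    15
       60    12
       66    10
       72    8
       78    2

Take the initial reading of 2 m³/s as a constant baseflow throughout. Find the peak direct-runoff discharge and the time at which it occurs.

Subtracting baseflow gives direct-runoff ordinates: 0.0, 1.0, 2.0, 2.0, 5.0, 10.0, 10.0, 13.0, 17.0, 13.0, 10.0, 8.0, 6.0, 0.0 m³/s.
The maximum is 17.0 m³/s, occurring at the reading for t = 48 h.

Q_p = 17.0 m³/s at t = 48 h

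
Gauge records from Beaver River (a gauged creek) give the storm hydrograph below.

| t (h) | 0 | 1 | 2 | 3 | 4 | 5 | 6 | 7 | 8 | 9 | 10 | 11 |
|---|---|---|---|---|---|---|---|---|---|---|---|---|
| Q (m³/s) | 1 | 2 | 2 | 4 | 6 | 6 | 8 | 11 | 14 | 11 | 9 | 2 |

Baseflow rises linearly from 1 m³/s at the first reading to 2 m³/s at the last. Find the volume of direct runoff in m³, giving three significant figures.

V ≈ 2.09 × 10^5 m³

Direct-runoff ordinates (Q − Q_b): 0.00, 0.91, 0.82, 2.73, 4.64, 4.55, 6.45, 9.36, 12.27, 9.18, 7.09, 0.00 m³/s.
ΣQ_DR = 58.00 m³/s.
With Δt = 1 h = 3600 s, V = ΣQ_DR · Δt = 58.00 × 3600 = 2.09 × 10^5 m³.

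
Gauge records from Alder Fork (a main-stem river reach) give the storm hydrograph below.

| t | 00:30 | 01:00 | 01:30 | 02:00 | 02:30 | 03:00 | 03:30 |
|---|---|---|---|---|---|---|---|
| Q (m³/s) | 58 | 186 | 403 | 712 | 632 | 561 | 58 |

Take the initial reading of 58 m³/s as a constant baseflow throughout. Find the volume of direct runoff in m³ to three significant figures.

V ≈ 3.97 × 10^6 m³

Direct-runoff ordinates (Q − Q_b): 0.0, 128.0, 345.0, 654.0, 574.0, 503.0, 0.0 m³/s.
ΣQ_DR = 2204 m³/s.
With Δt = 0.5 h = 1800 s, V = ΣQ_DR · Δt = 2204 × 1800 = 3.97 × 10^6 m³.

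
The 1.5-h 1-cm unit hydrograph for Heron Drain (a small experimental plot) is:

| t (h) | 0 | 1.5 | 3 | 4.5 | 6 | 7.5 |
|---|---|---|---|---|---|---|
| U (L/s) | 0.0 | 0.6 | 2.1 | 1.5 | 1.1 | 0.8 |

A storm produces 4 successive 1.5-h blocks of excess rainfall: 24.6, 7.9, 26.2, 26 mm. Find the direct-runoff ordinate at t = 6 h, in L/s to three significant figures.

By discrete convolution, Q_j = Σ (P_i / 10 mm) · U_{j−i}.
At t = 6 h (j=4): Q = (24.6/10)·1.1 + (7.9/10)·1.5 + (26.2/10)·2.1 + (26/10)·0.6 = 11.0 L/s.

Q ≈ 11.0 L/s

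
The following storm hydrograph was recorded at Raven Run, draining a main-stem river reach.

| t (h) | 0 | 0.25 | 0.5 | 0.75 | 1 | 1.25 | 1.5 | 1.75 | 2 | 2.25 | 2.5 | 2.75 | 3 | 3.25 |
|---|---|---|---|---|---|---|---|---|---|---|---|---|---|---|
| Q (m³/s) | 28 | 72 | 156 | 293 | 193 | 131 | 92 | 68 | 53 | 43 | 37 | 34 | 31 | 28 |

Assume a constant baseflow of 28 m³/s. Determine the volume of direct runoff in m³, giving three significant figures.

Direct-runoff ordinates (Q − Q_b): 0.0, 44.0, 128.0, 265.0, 165.0, 103.0, 64.0, 40.0, 25.0, 15.0, 9.0, 6.0, 3.0, 0.0 m³/s.
ΣQ_DR = 867.0 m³/s.
With Δt = 0.25 h = 900 s, V = ΣQ_DR · Δt = 867.0 × 900 = 7.80 × 10^5 m³.

V ≈ 7.80 × 10^5 m³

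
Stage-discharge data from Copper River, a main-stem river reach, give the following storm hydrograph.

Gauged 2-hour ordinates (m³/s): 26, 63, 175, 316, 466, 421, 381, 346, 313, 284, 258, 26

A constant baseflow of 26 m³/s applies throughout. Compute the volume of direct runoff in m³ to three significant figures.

Direct-runoff ordinates (Q − Q_b): 0.0, 37.0, 149.0, 290.0, 440.0, 395.0, 355.0, 320.0, 287.0, 258.0, 232.0, 0.0 m³/s.
ΣQ_DR = 2763 m³/s.
With Δt = 2 h = 7200 s, V = ΣQ_DR · Δt = 2763 × 7200 = 1.99 × 10^7 m³.

V ≈ 1.99 × 10^7 m³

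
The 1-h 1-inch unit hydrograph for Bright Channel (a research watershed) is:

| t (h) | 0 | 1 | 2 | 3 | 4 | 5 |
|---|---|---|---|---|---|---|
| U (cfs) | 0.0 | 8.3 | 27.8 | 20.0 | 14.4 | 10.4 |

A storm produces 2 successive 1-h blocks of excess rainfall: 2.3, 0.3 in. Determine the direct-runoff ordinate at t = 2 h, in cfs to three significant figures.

Q ≈ 66.4 cfs

By discrete convolution, Q_j = Σ (P_i / 1 in) · U_{j−i}.
At t = 2 h (j=2): Q = (2.3/1)·27.8 + (0.3/1)·8.3 = 66.4 cfs.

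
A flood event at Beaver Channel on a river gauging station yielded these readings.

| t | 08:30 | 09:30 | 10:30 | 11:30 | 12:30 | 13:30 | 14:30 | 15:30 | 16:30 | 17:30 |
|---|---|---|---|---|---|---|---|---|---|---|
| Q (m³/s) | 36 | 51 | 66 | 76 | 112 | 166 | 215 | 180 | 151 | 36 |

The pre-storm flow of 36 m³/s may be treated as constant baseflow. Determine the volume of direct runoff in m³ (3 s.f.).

Direct-runoff ordinates (Q − Q_b): 0.0, 15.0, 30.0, 40.0, 76.0, 130.0, 179.0, 144.0, 115.0, 0.0 m³/s.
ΣQ_DR = 729.0 m³/s.
With Δt = 1 h = 3600 s, V = ΣQ_DR · Δt = 729.0 × 3600 = 2.62 × 10^6 m³.

V ≈ 2.62 × 10^6 m³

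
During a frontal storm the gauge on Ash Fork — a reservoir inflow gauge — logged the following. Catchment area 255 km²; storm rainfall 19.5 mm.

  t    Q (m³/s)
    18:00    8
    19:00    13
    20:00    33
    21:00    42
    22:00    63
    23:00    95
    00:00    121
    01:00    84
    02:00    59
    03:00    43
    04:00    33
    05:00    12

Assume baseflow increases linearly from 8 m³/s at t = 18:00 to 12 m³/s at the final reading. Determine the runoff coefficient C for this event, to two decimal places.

C ≈ 0.35

ΣQ_DR = 486.0 m³/s; V = ΣQ_DR·Δt = 1.750 × 10^6 m³.
Runoff depth d = V / A = 6.861 mm.
C = d / P = 6.861 / 19.5 = 0.35.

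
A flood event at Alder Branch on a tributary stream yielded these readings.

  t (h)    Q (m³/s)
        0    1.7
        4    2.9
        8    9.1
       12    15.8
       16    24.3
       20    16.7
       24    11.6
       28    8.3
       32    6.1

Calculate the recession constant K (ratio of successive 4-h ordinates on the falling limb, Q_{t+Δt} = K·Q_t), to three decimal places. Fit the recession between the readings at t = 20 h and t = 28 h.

Using the recession-limb readings at t = 20 h and t = 28 h: Q falls from 16.7 to 8.3 m³/s over 2 intervals.
K = (Q₂/Q₁)^(1/2) = (8.3/16.7)^(1/2) = 0.705.

K ≈ 0.705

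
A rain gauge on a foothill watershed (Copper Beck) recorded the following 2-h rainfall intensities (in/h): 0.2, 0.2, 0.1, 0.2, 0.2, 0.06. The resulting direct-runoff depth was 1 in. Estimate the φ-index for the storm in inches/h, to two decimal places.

Only the 5 blocks with intensity above φ contribute runoff: 0.2, 0.2, 0.1, 0.2, 0.2 in/h.
Σ(I−φ)·Δt = d  ⇒  (0.2+0.2+0.1+0.2+0.2 − 5φ)·2 = 1
φ = (0.9000 − 1/2) / 5 = 0.08 in/h.

φ ≈ 0.08 in/h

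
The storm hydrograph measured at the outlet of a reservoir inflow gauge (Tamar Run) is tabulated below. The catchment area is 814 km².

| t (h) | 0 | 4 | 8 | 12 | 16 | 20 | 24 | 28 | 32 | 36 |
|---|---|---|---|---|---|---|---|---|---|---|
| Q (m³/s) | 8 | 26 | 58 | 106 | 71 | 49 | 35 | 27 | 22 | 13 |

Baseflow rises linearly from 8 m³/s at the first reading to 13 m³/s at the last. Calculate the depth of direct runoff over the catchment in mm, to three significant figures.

Direct runoff: 0.00, 17.44, 48.89, 96.33, 60.78, 38.22, 23.67, 15.11, 9.56, 0.00 m³/s; ΣQ_DR = 310.0 m³/s.
V = ΣQ_DR · Δt = 310.0 × 14400 s = 4.464 × 10^6 m³.
Over A = 814 km², depth = V / A = 5.48 mm.

d ≈ 5.48 mm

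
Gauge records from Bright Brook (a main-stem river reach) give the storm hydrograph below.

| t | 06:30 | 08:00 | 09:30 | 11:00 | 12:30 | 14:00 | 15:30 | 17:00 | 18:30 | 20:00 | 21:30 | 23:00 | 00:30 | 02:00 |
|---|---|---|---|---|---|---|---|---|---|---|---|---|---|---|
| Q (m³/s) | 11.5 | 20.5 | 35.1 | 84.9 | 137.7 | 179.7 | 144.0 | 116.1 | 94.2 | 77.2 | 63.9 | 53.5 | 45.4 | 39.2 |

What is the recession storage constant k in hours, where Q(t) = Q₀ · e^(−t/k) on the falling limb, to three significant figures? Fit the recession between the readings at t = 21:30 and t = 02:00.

On the falling limb, Q drops from 63.9 to 39.2 m³/s between t = 21:30 and t = 02:00 (Δt = 4.5 h).
k = −Δt / ln(Q₂/Q₁) = −4.5 / ln(39.2/63.9) = 9.21 h.

k ≈ 9.21 h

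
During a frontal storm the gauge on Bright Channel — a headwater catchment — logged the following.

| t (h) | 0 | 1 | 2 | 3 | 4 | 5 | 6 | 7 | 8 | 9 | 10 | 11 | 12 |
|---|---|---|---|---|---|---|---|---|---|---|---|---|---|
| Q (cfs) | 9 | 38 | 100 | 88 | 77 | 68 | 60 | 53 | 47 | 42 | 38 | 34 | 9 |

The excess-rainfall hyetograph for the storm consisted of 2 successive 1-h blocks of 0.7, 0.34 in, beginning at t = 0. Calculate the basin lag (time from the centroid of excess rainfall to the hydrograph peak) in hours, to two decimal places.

Centroid of excess rainfall: t_c = Σ P_i·t̄_i / ΣP_i = 0.8269 h (block centres at 0.5, 1.5 h).
Hydrograph peak occurs at t = 2 h, so basin lag t_L = 2 − 0.8269 = 1.17 h.

t_L ≈ 1.17 h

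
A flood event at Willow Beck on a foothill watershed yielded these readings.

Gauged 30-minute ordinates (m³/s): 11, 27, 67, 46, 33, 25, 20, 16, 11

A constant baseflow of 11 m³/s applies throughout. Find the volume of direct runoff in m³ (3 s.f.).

V ≈ 2.83 × 10^5 m³

Direct-runoff ordinates (Q − Q_b): 0.0, 16.0, 56.0, 35.0, 22.0, 14.0, 9.0, 5.0, 0.0 m³/s.
ΣQ_DR = 157.0 m³/s.
With Δt = 0.5 h = 1800 s, V = ΣQ_DR · Δt = 157.0 × 1800 = 2.83 × 10^5 m³.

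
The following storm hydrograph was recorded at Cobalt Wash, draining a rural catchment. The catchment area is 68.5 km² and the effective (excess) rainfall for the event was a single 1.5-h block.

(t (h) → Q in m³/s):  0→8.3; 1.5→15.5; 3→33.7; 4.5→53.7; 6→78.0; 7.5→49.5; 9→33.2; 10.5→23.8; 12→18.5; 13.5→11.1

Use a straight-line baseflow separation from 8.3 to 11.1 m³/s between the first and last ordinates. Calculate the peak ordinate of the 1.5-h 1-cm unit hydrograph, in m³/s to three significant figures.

U_p ≈ 38.0 m³/s

Direct runoff: 0.00, 6.89, 24.78, 44.47, 68.46, 39.64, 23.03, 13.32, 7.71, 0.00 m³/s; ΣQ_DR = 228.3 m³/s, peak = 68.46 m³/s.
Runoff depth d = ΣQ_DR·Δt / A = 228.3 × 5400 / (68.5 km²) = 18.00 mm.
The 1-cm UH is the DRH scaled by (10 mm)/d, so U_p = 68.46 × 10/18.00 = 38.0 m³/s.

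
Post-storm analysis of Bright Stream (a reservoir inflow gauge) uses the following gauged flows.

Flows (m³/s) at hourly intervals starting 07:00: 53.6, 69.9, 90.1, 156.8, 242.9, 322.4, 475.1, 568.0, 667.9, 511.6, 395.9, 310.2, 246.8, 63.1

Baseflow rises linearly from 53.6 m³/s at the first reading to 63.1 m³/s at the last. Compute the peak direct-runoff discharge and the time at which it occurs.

Subtracting baseflow gives direct-runoff ordinates: 0.00, 15.57, 35.04, 101.01, 186.38, 265.15, 417.12, 509.28, 608.45, 451.42, 334.99, 248.56, 184.43, 0.00 m³/s.
The maximum is 608.45 m³/s, occurring at the reading for t = 15:00.

Q_p = 608.45 m³/s at t = 15:00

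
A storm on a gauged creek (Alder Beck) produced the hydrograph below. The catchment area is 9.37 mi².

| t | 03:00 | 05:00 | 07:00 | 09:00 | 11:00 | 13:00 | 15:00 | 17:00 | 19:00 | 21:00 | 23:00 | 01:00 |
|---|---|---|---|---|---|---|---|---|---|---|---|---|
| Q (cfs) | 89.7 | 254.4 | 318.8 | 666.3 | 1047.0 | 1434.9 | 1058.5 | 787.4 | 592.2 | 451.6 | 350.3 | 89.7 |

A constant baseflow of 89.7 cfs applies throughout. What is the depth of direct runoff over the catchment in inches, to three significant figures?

Direct runoff: 0.0, 164.7, 229.1, 576.6, 957.3, 1345.2, 968.8, 697.7, 502.5, 361.9, 260.6, 0.0 cfs; ΣQ_DR = 6064 cfs.
V = ΣQ_DR · Δt = 6064 × 7200 s = 4.366 × 10^7 ft³.
Over A = 9.37 mi², depth = V / A = 2.01 in.

d ≈ 2.01 in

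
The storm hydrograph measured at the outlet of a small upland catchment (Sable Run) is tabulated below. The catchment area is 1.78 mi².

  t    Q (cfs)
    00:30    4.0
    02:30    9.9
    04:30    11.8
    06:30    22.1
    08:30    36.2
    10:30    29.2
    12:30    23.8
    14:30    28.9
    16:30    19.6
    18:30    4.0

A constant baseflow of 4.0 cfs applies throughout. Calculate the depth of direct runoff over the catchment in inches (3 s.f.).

Direct runoff: 0.0, 5.9, 7.8, 18.1, 32.2, 25.2, 19.8, 24.9, 15.6, 0.0 cfs; ΣQ_DR = 149.5 cfs.
V = ΣQ_DR · Δt = 149.5 × 7200 s = 1.076 × 10^6 ft³.
Over A = 1.78 mi², depth = V / A = 0.260 in.

d ≈ 0.260 in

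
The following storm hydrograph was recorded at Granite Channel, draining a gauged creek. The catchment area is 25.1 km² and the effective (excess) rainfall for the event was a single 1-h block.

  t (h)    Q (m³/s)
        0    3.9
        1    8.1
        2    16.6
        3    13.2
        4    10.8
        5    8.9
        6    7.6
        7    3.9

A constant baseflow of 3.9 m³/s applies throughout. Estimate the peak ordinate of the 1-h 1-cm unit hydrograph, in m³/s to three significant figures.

U_p ≈ 21.2 m³/s

Direct runoff: 0.0, 4.2, 12.7, 9.3, 6.9, 5.0, 3.7, 0.0 m³/s; ΣQ_DR = 41.80 m³/s, peak = 12.7 m³/s.
Runoff depth d = ΣQ_DR·Δt / A = 41.80 × 3600 / (25.1 km²) = 5.995 mm.
The 1-cm UH is the DRH scaled by (10 mm)/d, so U_p = 12.7 × 10/5.995 = 21.2 m³/s.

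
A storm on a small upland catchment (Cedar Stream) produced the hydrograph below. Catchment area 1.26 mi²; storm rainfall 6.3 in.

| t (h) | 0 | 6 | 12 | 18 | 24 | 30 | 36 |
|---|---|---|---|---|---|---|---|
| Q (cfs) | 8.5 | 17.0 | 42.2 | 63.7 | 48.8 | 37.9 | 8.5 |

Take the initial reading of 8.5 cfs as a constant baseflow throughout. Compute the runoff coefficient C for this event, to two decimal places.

ΣQ_DR = 167.1 cfs; V = ΣQ_DR·Δt = 3.609 × 10^6 ft³.
Runoff depth d = V / A = 1.233 in.
C = d / P = 1.233 / 6.3 = 0.20.

C ≈ 0.20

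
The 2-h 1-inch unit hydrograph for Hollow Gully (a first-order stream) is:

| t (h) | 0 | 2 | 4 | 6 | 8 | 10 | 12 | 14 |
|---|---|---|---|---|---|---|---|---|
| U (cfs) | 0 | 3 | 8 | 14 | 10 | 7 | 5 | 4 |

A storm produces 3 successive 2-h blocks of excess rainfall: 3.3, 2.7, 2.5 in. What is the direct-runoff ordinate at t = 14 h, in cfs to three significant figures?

Q ≈ 44.2 cfs

By discrete convolution, Q_j = Σ (P_i / 1 in) · U_{j−i}.
At t = 14 h (j=7): Q = (3.3/1)·4 + (2.7/1)·5 + (2.5/1)·7 = 44.2 cfs.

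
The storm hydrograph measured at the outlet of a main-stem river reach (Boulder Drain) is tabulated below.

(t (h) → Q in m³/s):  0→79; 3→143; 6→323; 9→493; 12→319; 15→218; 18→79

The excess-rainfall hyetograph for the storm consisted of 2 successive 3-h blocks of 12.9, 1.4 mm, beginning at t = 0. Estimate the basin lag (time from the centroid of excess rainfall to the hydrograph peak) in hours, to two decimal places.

Centroid of excess rainfall: t_c = Σ P_i·t̄_i / ΣP_i = 1.7937 h (block centres at 1.5, 4.5 h).
Hydrograph peak occurs at t = 9 h, so basin lag t_L = 9 − 1.7937 = 7.21 h.

t_L ≈ 7.21 h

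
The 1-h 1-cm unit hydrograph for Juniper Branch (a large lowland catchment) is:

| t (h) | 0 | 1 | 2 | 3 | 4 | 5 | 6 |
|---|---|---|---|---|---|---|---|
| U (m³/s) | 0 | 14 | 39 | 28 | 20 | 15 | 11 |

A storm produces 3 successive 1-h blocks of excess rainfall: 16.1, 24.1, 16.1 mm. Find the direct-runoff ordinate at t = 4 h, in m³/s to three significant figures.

Q ≈ 162 m³/s

By discrete convolution, Q_j = Σ (P_i / 10 mm) · U_{j−i}.
At t = 4 h (j=4): Q = (16.1/10)·20 + (24.1/10)·28 + (16.1/10)·39 = 162 m³/s.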